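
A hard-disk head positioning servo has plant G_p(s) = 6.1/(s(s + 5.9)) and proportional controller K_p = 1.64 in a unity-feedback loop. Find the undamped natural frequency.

With unity feedback the closed-loop characteristic equation is s² + 5.9s + 1.64·6.1 = s² + 5.9s + 10 = 0.
So ω_n² = 10 ⇒ ω_n = 3.163 rad/s, and ζ = 5.9/(2ω_n) = 0.933.

ω_n = 3.16 rad/s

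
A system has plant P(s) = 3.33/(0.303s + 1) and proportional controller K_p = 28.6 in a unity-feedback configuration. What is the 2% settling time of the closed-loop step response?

Closed loop: T(s) = K_p·P/(1+K_p·P) = 95.24/(0.303s + 1 + 95.24), with pole at s = −(1 + 95.24)/0.303 = −317.6.
τ = 1/317.6 = 0.003148 s, so 2% settling time ≈ 4τ = 0.0126 s.

T_s ≈ 0.0126 s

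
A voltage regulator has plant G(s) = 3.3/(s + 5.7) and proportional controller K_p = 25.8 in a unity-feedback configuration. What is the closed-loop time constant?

Closed-loop transfer function: T(s) = K_p·G(s)/(1 + K_p·G(s)) = 85.14/(s + 5.7 + 85.14) = 85.14/(s + 90.84).
Time constant τ = 1/90.84 = 0.011 s.

τ = 0.011 s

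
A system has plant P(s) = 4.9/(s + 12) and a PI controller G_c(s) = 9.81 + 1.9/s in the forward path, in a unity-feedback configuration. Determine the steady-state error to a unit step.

0

The open loop G_c(s)P(s) has a pole at the origin (type 1), so the static position error constant is infinite and e_ss = 1/(1+∞) = 0.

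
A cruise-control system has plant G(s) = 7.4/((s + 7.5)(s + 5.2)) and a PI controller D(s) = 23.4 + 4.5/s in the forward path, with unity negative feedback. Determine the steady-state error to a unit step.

0

The open loop D(s)G(s) has a pole at the origin (type 1), so the static position error constant is infinite and e_ss = 1/(1+∞) = 0.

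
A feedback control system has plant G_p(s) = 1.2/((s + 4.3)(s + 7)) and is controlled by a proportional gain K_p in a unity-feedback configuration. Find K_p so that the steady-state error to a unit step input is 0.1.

Steady-state error for a unit step on this type-0 loop is 1/(1 + K_p·G_p(0)).
G_p(0) = 0.03987. Require 1/(1 + K_p·0.03987) = 0.1, so 1 + 0.03987·K_p = 10.
K_p = (10 − 1)/0.03987 = 226.

K_p = 226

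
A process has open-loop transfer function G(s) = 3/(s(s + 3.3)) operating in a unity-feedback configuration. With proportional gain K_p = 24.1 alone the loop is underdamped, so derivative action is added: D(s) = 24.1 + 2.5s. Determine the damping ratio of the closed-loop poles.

ζ = 0.635

Forward path: (24.1 + 2.5s)·3/(s(s+3.3)). The closed-loop characteristic equation is s² + (3.3 + 3·2.5)s + 3·24.1 = 0.
That is s² + 10.8s + 72.3 = 0, so ω_n = 8.503 rad/s and ζ = 10.8/(2·8.503) = 0.6351.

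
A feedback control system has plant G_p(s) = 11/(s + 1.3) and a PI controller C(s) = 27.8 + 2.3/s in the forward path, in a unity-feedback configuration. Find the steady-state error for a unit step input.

The open loop C(s)G_p(s) has a pole at the origin (type 1), so the static position error constant is infinite and e_ss = 1/(1+∞) = 0.

0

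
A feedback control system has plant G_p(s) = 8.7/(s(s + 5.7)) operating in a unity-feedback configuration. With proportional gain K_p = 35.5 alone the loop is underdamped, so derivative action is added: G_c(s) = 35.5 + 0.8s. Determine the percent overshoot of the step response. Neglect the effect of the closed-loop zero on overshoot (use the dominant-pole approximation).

Forward path: (35.5 + 0.8s)·8.7/(s(s+5.7)). The closed-loop characteristic equation is s² + (5.7 + 8.7·0.8)s + 8.7·35.5 = 0.
That is s² + 12.66s + 308.8 = 0, so ω_n = 17.57 rad/s and ζ = 12.66/(2·17.57) = 0.3602.
%OS = 100·exp(−πζ/√(1−ζ²)) = 29.7%.

29.7%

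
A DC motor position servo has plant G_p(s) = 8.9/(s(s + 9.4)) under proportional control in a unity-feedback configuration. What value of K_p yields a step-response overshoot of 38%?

K_p = 28.6

From %OS = 100·exp(−πζ/√(1−ζ²)) = 38%, ζ = −ln(0.38)/√(π²+ln²(0.38)) = 0.2943.
Characteristic equation s² + 9.4s + 8.9K_p = 0 gives ζ = 9.4/(2√(8.9K_p)).
Setting ζ = 0.2943: √(8.9K_p) = 9.4/(2·0.2943) = 15.97, so K_p = 255/8.9 = 28.6.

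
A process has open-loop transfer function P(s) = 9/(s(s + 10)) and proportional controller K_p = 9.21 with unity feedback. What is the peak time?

T_p = 0.413 s

From 1 + K_pP(s) = 0: s² + 10s + 82.89 = 0 ⇒ ω_n = 9.104, ζ = 0.5492.
Damped frequency ω_d = ω_n√(1−ζ²) = 7.609 rad/s, so peak time T_p = π/ω_d = 0.413 s.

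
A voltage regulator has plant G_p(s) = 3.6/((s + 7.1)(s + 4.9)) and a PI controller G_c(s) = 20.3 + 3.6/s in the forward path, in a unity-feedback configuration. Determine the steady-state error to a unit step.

0

The open loop G_c(s)G_p(s) has a pole at the origin (type 1), so the static position error constant is infinite and e_ss = 1/(1+∞) = 0.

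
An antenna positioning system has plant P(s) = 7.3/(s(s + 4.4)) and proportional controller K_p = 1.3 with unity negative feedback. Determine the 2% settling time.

The closed-loop denominator s² + 4.4s + 9.49 gives ω_n = √9.49 = 3.081 and ζ = 4.4/(2ω_n) = 0.7142.
2% settling time T_s ≈ 4/(ζω_n) = 4/2.2 = 1.82 s.

T_s ≈ 1.82 s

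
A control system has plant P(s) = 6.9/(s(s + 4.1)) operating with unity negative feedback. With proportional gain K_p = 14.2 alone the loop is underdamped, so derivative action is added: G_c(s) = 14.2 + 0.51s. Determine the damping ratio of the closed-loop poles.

Forward path: (14.2 + 0.51s)·6.9/(s(s+4.1)). The closed-loop characteristic equation is s² + (4.1 + 6.9·0.51)s + 6.9·14.2 = 0.
That is s² + 7.619s + 97.98 = 0, so ω_n = 9.898 rad/s and ζ = 7.619/(2·9.898) = 0.3849.

ζ = 0.385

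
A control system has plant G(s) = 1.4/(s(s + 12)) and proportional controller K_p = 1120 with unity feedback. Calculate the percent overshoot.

61.8%

From 1 + K_pG(s) = 0: s² + 12s + 1568 = 0 ⇒ ω_n = 39.6, ζ = 0.1515.
%OS = 100·exp(−πζ/√(1−ζ²)) = 100·exp(−π·0.1515/√0.977) = 61.8%.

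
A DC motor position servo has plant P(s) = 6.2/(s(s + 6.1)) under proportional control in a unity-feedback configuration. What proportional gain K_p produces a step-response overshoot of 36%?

K_p = 15.7

From %OS = 100·exp(−πζ/√(1−ζ²)) = 36%, ζ = −ln(0.36)/√(π²+ln²(0.36)) = 0.3093.
Characteristic equation s² + 6.1s + 6.2K_p = 0 gives ζ = 6.1/(2√(6.2K_p)).
Setting ζ = 0.3093: √(6.2K_p) = 6.1/(2·0.3093) = 9.862, so K_p = 97.26/6.2 = 15.7.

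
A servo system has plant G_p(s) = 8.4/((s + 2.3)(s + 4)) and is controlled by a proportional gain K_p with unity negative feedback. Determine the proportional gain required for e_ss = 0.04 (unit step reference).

For a type-0 loop with proportional control, e_ss = 1/(1 + K_p·G_p(0)).
G_p(0) = 0.913. Require 1/(1 + K_p·0.913) = 0.04, so 1 + 0.913·K_p = 25.
K_p = (25 − 1)/0.913 = 26.3.

K_p = 26.3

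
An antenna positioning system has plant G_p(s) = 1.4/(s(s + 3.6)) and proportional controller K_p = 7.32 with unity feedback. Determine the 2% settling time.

T_s ≈ 2.22 s

From 1 + K_pG_p(s) = 0: s² + 3.6s + 10.25 = 0 ⇒ ω_n = 3.201, ζ = 0.5623.
2% settling time T_s ≈ 4/(ζω_n) = 4/1.8 = 2.22 s.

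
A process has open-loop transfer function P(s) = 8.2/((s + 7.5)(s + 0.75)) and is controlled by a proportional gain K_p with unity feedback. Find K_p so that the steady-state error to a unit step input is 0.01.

K_p = 67.9

The loop is type 0, so e_ss(step) = 1/(1 + K_pos) with K_pos = K_p·P(0).
P(0) = 1.458. Require 1/(1 + K_p·1.458) = 0.01, so 1 + 1.458·K_p = 100.
K_p = (100 − 1)/1.458 = 67.9.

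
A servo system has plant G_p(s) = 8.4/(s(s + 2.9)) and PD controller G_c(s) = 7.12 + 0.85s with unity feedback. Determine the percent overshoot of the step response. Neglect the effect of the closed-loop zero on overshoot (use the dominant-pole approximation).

Forward path: (7.12 + 0.85s)·8.4/(s(s+2.9)). The closed-loop characteristic equation is s² + (2.9 + 8.4·0.85)s + 8.4·7.12 = 0.
That is s² + 10.04s + 59.81 = 0, so ω_n = 7.734 rad/s and ζ = 10.04/(2·7.734) = 0.6491.
%OS = 100·exp(−πζ/√(1−ζ²)) = 6.85%.

6.85%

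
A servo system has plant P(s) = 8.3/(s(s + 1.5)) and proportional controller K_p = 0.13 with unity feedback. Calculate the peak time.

From 1 + K_pP(s) = 0: s² + 1.5s + 1.079 = 0 ⇒ ω_n = 1.039, ζ = 0.722.
Damped frequency ω_d = ω_n√(1−ζ²) = 0.7187 rad/s, so peak time T_p = π/ω_d = 4.37 s.

T_p = 4.37 s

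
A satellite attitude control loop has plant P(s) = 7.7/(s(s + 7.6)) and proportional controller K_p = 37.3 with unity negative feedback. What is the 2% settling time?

The closed-loop denominator s² + 7.6s + 287.2 gives ω_n = √287.2 = 16.95 and ζ = 7.6/(2ω_n) = 0.2242.
2% settling time T_s ≈ 4/(ζω_n) = 4/3.8 = 1.05 s.

T_s ≈ 1.05 s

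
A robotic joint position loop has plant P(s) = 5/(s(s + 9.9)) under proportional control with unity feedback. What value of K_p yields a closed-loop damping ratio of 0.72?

Closed-loop characteristic equation: s² + 9.9s + K_p·5 = 0.
So ω_n = √(5K_p) and 2ζω_n = 9.9, giving ζ = 9.9/(2√(5K_p)).
Setting ζ = 0.72: √(5K_p) = 9.9/(2·0.72) = 6.875, so K_p = 47.27/5 = 9.45.

K_p = 9.45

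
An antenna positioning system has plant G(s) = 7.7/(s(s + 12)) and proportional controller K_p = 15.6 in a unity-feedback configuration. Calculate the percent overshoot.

From 1 + K_pG(s) = 0: s² + 12s + 120.1 = 0 ⇒ ω_n = 10.96, ζ = 0.5474.
%OS = 100·exp(−πζ/√(1−ζ²)) = 100·exp(−π·0.5474/√0.7003) = 12.8%.

12.8%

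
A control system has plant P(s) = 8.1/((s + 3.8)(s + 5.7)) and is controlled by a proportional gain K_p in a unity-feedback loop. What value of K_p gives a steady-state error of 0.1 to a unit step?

K_p = 24.1

The loop is type 0, so e_ss(step) = 1/(1 + K_pos) with K_pos = K_p·P(0).
P(0) = 0.374. Require 1/(1 + K_p·0.374) = 0.1, so 1 + 0.374·K_p = 10.
K_p = (10 − 1)/0.374 = 24.1.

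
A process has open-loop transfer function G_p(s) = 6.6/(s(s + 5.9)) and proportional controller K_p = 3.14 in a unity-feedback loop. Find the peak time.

T_p = 0.906 s

The closed-loop denominator s² + 5.9s + 20.72 gives ω_n = √20.72 = 4.552 and ζ = 5.9/(2ω_n) = 0.648.
Damped frequency ω_d = ω_n√(1−ζ²) = 3.467 rad/s, so peak time T_p = π/ω_d = 0.906 s.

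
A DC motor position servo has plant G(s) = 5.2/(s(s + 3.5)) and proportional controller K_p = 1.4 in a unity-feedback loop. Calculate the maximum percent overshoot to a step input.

From 1 + K_pG(s) = 0: s² + 3.5s + 7.28 = 0 ⇒ ω_n = 2.698, ζ = 0.6486.
%OS = 100·exp(−πζ/√(1−ζ²)) = 100·exp(−π·0.6486/√0.5793) = 6.88%.

6.88%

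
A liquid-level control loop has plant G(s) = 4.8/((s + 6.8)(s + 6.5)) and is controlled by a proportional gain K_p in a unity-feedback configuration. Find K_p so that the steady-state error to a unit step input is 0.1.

The loop is type 0, so e_ss(step) = 1/(1 + K_pos) with K_pos = K_p·G(0).
G(0) = 0.1086. Require 1/(1 + K_p·0.1086) = 0.1, so 1 + 0.1086·K_p = 10.
K_p = (10 − 1)/0.1086 = 82.9.

K_p = 82.9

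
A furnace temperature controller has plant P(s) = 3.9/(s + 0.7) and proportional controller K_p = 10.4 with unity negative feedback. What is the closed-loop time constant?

Closed-loop transfer function: T(s) = K_p·P(s)/(1 + K_p·P(s)) = 40.56/(s + 0.7 + 40.56) = 40.56/(s + 41.26).
Time constant τ = 1/41.26 = 0.0242 s.

τ = 0.0242 s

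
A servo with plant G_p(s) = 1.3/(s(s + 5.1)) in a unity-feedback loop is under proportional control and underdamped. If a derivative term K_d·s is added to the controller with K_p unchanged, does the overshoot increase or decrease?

decrease

With PD the characteristic equation becomes s² + (a + K·K_d)s + K·K_p = 0; the damping term grows, ζ rises, overshoot falls.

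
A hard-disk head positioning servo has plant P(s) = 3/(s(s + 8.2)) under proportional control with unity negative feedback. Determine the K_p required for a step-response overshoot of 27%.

From %OS = 100·exp(−πζ/√(1−ζ²)) = 27%, ζ = −ln(0.27)/√(π²+ln²(0.27)) = 0.3847.
Characteristic equation s² + 8.2s + 3K_p = 0 gives ζ = 8.2/(2√(3K_p)).
Setting ζ = 0.3847: √(3K_p) = 8.2/(2·0.3847) = 10.66, so K_p = 113.6/3 = 37.9.

K_p = 37.9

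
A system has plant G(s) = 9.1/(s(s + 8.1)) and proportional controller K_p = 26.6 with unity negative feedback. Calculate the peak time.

T_p = 0.209 s

The closed-loop denominator s² + 8.1s + 242.1 gives ω_n = √242.1 = 15.56 and ζ = 8.1/(2ω_n) = 0.2603.
Damped frequency ω_d = ω_n√(1−ζ²) = 15.02 rad/s, so peak time T_p = π/ω_d = 0.209 s.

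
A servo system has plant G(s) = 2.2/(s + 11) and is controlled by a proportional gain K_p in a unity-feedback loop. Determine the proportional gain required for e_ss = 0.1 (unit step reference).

K_p = 45

For a type-0 loop with proportional control, e_ss = 1/(1 + K_p·G(0)).
G(0) = 0.2. Require 1/(1 + K_p·0.2) = 0.1, so 1 + 0.2·K_p = 10.
K_p = (10 − 1)/0.2 = 45.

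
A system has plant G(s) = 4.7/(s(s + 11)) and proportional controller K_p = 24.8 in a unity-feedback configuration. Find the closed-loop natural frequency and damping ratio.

With unity feedback the closed-loop characteristic equation is s² + 11s + 24.8·4.7 = s² + 11s + 116.6 = 0.
So ω_n² = 116.6 ⇒ ω_n = 10.8 rad/s, and ζ = 11/(2ω_n) = 0.509.

ω_n = 10.8 rad/s, ζ = 0.509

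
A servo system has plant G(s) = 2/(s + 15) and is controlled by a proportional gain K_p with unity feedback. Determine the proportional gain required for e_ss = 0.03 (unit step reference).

For a type-0 loop with proportional control, e_ss = 1/(1 + K_p·G(0)).
G(0) = 0.1333. Require 1/(1 + K_p·0.1333) = 0.03, so 1 + 0.1333·K_p = 33.33.
K_p = (33.33 − 1)/0.1333 = 243.

K_p = 243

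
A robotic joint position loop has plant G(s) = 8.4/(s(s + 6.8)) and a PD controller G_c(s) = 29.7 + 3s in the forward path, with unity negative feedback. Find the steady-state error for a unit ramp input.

0.0273

The loop has one pole at the origin (type 1). Velocity error constant K_v = lim_{s→0} s·G_c(s)G(s) = 29.7·8.4/6.8 = 36.69.
Steady-state error to a unit ramp: e_ss = 1/K_v = 0.0273.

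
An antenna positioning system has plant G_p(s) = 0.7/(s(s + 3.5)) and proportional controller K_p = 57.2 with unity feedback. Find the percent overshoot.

40.5%

The closed-loop denominator s² + 3.5s + 40.04 gives ω_n = √40.04 = 6.328 and ζ = 3.5/(2ω_n) = 0.2766.
%OS = 100·exp(−πζ/√(1−ζ²)) = 100·exp(−π·0.2766/√0.9235) = 40.5%.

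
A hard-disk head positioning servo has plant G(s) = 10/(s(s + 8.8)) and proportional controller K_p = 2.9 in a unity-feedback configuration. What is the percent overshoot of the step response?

1.17%

Closed-loop characteristic equation: s² + 8.8s + 29 = 0, so ω_n = 5.385 rad/s and ζ = 8.8/(2·5.385) = 0.8171.
%OS = 100·exp(−πζ/√(1−ζ²)) = 100·exp(−π·0.8171/√0.3324) = 1.17%.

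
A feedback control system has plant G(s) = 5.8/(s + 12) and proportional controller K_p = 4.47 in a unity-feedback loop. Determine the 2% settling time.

Closed-loop transfer function: T(s) = K_p·G(s)/(1 + K_p·G(s)) = 25.93/(s + 12 + 25.93) = 25.93/(s + 37.93).
Time constant τ = 1/37.93 = 0.02637 s, so the 2% settling time is about 4τ = 0.105 s.

T_s ≈ 0.105 s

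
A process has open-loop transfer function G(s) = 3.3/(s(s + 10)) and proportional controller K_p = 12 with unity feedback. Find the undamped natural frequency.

The closed-loop denominator is s(s+10) + 12·3.3 = s² + 10s + 39.6.
So ω_n² = 39.6 ⇒ ω_n = 6.293 rad/s, and ζ = 10/(2ω_n) = 0.795.

ω_n = 6.29 rad/s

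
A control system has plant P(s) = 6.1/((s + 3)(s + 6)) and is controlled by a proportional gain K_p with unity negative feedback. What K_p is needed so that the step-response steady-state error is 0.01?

For a type-0 loop with proportional control, e_ss = 1/(1 + K_p·P(0)).
P(0) = 0.3389. Require 1/(1 + K_p·0.3389) = 0.01, so 1 + 0.3389·K_p = 100.
K_p = (100 − 1)/0.3389 = 292.

K_p = 292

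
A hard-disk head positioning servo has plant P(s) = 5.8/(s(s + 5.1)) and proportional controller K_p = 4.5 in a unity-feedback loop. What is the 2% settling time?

T_s ≈ 1.57 s

The closed-loop denominator s² + 5.1s + 26.1 gives ω_n = √26.1 = 5.109 and ζ = 5.1/(2ω_n) = 0.4991.
2% settling time T_s ≈ 4/(ζω_n) = 4/2.55 = 1.57 s.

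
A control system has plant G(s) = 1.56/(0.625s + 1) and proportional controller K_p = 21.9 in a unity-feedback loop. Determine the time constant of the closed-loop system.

τ = 0.0178 s

Closed loop: T(s) = K_p·G/(1+K_p·G) = 34.16/(0.625s + 1 + 34.16), with pole at s = −(1 + 34.16)/0.625 = −56.26.
Closed-loop time constant τ = 1/56.26 = 0.0178 s.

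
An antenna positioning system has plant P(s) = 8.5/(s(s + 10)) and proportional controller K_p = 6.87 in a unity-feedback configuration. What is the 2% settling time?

T_s ≈ 0.8 s

The closed-loop denominator s² + 10s + 58.4 gives ω_n = √58.4 = 7.642 and ζ = 10/(2ω_n) = 0.6543.
2% settling time T_s ≈ 4/(ζω_n) = 4/5 = 0.8 s.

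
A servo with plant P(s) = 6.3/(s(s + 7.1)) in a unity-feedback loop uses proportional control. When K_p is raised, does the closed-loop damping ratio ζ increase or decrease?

ζ = 7.1/(2√(6.3K_p)); increasing K_p raises the denominator, so ζ falls.

decrease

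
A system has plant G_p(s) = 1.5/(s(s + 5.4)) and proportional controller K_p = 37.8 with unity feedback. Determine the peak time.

T_p = 0.447 s

The closed-loop denominator s² + 5.4s + 56.7 gives ω_n = √56.7 = 7.53 and ζ = 5.4/(2ω_n) = 0.3586.
Damped frequency ω_d = ω_n√(1−ζ²) = 7.029 rad/s, so peak time T_p = π/ω_d = 0.447 s.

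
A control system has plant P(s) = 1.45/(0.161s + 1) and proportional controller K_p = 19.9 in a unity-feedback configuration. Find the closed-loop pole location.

s = -185.4

Closed loop: T(s) = K_p·P/(1+K_p·P) = 28.85/(0.161s + 1 + 28.85), with pole at s = −(1 + 28.85)/0.161 = −185.4.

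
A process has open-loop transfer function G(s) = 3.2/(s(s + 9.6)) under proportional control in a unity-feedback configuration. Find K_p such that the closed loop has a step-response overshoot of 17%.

K_p = 29.8

From %OS = 100·exp(−πζ/√(1−ζ²)) = 17%, ζ = −ln(0.17)/√(π²+ln²(0.17)) = 0.4913.
Characteristic equation s² + 9.6s + 3.2K_p = 0 gives ζ = 9.6/(2√(3.2K_p)).
Setting ζ = 0.4913: √(3.2K_p) = 9.6/(2·0.4913) = 9.771, so K_p = 95.46/3.2 = 29.8.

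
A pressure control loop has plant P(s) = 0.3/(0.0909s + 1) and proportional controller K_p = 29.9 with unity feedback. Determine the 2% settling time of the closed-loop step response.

T_s ≈ 0.0365 s

Closed loop: T(s) = K_p·P/(1+K_p·P) = 8.97/(0.0909s + 1 + 8.97), with pole at s = −(1 + 8.97)/0.0909 = −109.7.
τ = 1/109.7 = 0.009117 s, so 2% settling time ≈ 4τ = 0.0365 s.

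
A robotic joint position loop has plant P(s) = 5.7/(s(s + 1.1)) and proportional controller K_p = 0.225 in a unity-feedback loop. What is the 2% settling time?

T_s ≈ 7.27 s

The closed-loop denominator s² + 1.1s + 1.282 gives ω_n = √1.282 = 1.132 and ζ = 1.1/(2ω_n) = 0.4857.
2% settling time T_s ≈ 4/(ζω_n) = 4/0.55 = 7.27 s.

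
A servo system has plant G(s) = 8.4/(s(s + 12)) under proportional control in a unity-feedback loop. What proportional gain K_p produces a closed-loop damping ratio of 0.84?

K_p = 6.07

Closed-loop characteristic equation: s² + 12s + K_p·8.4 = 0.
So ω_n = √(8.4K_p) and 2ζω_n = 12, giving ζ = 12/(2√(8.4K_p)).
Setting ζ = 0.84: √(8.4K_p) = 12/(2·0.84) = 7.143, so K_p = 51.02/8.4 = 6.07.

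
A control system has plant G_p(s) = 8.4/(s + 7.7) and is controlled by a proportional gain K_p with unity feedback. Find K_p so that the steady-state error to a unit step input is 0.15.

K_p = 5.19

For a type-0 loop with proportional control, e_ss = 1/(1 + K_p·G_p(0)).
G_p(0) = 1.091. Require 1/(1 + K_p·1.091) = 0.15, so 1 + 1.091·K_p = 6.667.
K_p = (6.667 − 1)/1.091 = 5.19.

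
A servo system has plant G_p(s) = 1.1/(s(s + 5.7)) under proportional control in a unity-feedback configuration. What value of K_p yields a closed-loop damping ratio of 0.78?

K_p = 12.1

Closed-loop characteristic equation: s² + 5.7s + K_p·1.1 = 0.
So ω_n = √(1.1K_p) and 2ζω_n = 5.7, giving ζ = 5.7/(2√(1.1K_p)).
Setting ζ = 0.78: √(1.1K_p) = 5.7/(2·0.78) = 3.654, so K_p = 13.35/1.1 = 12.1.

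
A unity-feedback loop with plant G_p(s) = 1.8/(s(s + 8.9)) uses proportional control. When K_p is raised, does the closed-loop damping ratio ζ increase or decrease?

ζ = 8.9/(2√(1.8K_p)); increasing K_p raises the denominator, so ζ falls.

decrease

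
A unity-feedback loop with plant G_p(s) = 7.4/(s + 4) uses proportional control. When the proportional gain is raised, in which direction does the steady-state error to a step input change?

decrease

The position error constant K_pos = K_p·G_p(0) grows with K_p, and e_ss = 1/(1+K_pos) falls.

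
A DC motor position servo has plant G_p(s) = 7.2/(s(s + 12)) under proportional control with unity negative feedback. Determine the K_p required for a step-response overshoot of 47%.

K_p = 91.6

From %OS = 100·exp(−πζ/√(1−ζ²)) = 47%, ζ = −ln(0.47)/√(π²+ln²(0.47)) = 0.2337.
Characteristic equation s² + 12s + 7.2K_p = 0 gives ζ = 12/(2√(7.2K_p)).
Setting ζ = 0.2337: √(7.2K_p) = 12/(2·0.2337) = 25.68, so K_p = 659.3/7.2 = 91.6.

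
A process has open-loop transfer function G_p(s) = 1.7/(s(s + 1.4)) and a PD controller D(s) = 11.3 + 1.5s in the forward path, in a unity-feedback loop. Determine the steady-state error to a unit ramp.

0.0729

The loop has one pole at the origin (type 1). Velocity error constant K_v = lim_{s→0} s·D(s)G_p(s) = 11.3·1.7/1.4 = 13.72.
Steady-state error to a unit ramp: e_ss = 1/K_v = 0.0729.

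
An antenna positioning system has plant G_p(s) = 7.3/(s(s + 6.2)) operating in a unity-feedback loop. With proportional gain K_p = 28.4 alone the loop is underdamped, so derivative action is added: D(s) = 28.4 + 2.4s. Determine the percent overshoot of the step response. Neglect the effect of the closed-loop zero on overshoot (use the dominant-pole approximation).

Forward path: (28.4 + 2.4s)·7.3/(s(s+6.2)). The closed-loop characteristic equation is s² + (6.2 + 7.3·2.4)s + 7.3·28.4 = 0.
That is s² + 23.72s + 207.3 = 0, so ω_n = 14.4 rad/s and ζ = 23.72/(2·14.4) = 0.8237.
%OS = 100·exp(−πζ/√(1−ζ²)) = 1.04%.

1.04%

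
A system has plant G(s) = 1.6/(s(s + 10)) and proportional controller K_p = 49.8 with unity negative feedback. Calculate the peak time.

Closed-loop characteristic equation: s² + 10s + 79.68 = 0, so ω_n = 8.926 rad/s and ζ = 10/(2·8.926) = 0.5601.
Damped frequency ω_d = ω_n√(1−ζ²) = 7.395 rad/s, so peak time T_p = π/ω_d = 0.425 s.

T_p = 0.425 s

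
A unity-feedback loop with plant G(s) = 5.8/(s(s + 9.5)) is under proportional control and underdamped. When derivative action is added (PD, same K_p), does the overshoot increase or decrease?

With PD the characteristic equation becomes s² + (a + K·K_d)s + K·K_p = 0; the damping term grows, ζ rises, overshoot falls.

decrease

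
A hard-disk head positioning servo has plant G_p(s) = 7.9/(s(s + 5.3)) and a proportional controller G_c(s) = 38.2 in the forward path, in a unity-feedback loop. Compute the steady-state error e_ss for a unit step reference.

The open loop G_c(s)G_p(s) has a pole at the origin (type 1), so the static position error constant is infinite and e_ss = 1/(1+∞) = 0.

0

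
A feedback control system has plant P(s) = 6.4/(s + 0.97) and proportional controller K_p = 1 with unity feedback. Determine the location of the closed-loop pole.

Closed-loop transfer function: T(s) = K_p·P(s)/(1 + K_p·P(s)) = 6.4/(s + 0.97 + 6.4) = 6.4/(s + 7.37).
The closed-loop pole is at s = −7.37.

s = -7.37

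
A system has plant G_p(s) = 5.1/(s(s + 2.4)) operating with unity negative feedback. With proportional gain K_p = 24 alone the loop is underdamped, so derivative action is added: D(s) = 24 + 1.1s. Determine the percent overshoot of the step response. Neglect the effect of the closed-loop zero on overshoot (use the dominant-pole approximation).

29.5%

Forward path: (24 + 1.1s)·5.1/(s(s+2.4)). The closed-loop characteristic equation is s² + (2.4 + 5.1·1.1)s + 5.1·24 = 0.
That is s² + 8.01s + 122.4 = 0, so ω_n = 11.06 rad/s and ζ = 8.01/(2·11.06) = 0.362.
%OS = 100·exp(−πζ/√(1−ζ²)) = 29.5%.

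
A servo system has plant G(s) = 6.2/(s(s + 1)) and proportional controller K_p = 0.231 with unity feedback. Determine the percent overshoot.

23.6%

The closed-loop denominator s² + 1s + 1.432 gives ω_n = √1.432 = 1.197 and ζ = 1/(2ω_n) = 0.4178.
%OS = 100·exp(−πζ/√(1−ζ²)) = 100·exp(−π·0.4178/√0.8254) = 23.6%.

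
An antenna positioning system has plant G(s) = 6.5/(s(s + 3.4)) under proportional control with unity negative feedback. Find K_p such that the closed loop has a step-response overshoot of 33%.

From %OS = 100·exp(−πζ/√(1−ζ²)) = 33%, ζ = −ln(0.33)/√(π²+ln²(0.33)) = 0.3328.
Characteristic equation s² + 3.4s + 6.5K_p = 0 gives ζ = 3.4/(2√(6.5K_p)).
Setting ζ = 0.3328: √(6.5K_p) = 3.4/(2·0.3328) = 5.108, so K_p = 26.1/6.5 = 4.01.

K_p = 4.01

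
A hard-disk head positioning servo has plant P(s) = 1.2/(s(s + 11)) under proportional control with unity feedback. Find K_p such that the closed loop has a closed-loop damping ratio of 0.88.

K_p = 32.6

Closed-loop characteristic equation: s² + 11s + K_p·1.2 = 0.
So ω_n = √(1.2K_p) and 2ζω_n = 11, giving ζ = 11/(2√(1.2K_p)).
Setting ζ = 0.88: √(1.2K_p) = 11/(2·0.88) = 6.25, so K_p = 39.06/1.2 = 32.6.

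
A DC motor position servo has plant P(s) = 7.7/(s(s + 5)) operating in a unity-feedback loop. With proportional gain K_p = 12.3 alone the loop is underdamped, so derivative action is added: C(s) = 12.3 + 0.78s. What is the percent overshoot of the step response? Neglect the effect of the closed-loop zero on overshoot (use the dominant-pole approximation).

11.6%

Forward path: (12.3 + 0.78s)·7.7/(s(s+5)). The closed-loop characteristic equation is s² + (5 + 7.7·0.78)s + 7.7·12.3 = 0.
That is s² + 11.01s + 94.71 = 0, so ω_n = 9.732 rad/s and ζ = 11.01/(2·9.732) = 0.5655.
%OS = 100·exp(−πζ/√(1−ζ²)) = 11.6%.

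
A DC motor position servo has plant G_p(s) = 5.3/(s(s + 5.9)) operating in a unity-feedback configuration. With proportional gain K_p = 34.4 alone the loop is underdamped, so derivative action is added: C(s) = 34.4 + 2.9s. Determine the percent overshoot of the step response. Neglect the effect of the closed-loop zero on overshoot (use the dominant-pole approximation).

1.8%

Forward path: (34.4 + 2.9s)·5.3/(s(s+5.9)). The closed-loop characteristic equation is s² + (5.9 + 5.3·2.9)s + 5.3·34.4 = 0.
That is s² + 21.27s + 182.3 = 0, so ω_n = 13.5 rad/s and ζ = 21.27/(2·13.5) = 0.7876.
%OS = 100·exp(−πζ/√(1−ζ²)) = 1.8%.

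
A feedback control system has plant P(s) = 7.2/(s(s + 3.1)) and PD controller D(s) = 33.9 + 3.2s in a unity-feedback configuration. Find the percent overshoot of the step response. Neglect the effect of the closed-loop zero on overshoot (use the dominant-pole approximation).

Forward path: (33.9 + 3.2s)·7.2/(s(s+3.1)). The closed-loop characteristic equation is s² + (3.1 + 7.2·3.2)s + 7.2·33.9 = 0.
That is s² + 26.14s + 244.1 = 0, so ω_n = 15.62 rad/s and ζ = 26.14/(2·15.62) = 0.8366.
%OS = 100·exp(−πζ/√(1−ζ²)) = 0.825%.

0.825%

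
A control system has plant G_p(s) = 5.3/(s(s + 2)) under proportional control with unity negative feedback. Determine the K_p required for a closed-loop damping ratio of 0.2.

K_p = 4.72

Closed-loop characteristic equation: s² + 2s + K_p·5.3 = 0.
So ω_n = √(5.3K_p) and 2ζω_n = 2, giving ζ = 2/(2√(5.3K_p)).
Setting ζ = 0.2: √(5.3K_p) = 2/(2·0.2) = 5, so K_p = 25/5.3 = 4.72.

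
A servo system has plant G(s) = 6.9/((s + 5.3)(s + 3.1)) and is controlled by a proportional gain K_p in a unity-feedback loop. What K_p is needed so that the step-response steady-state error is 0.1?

For a type-0 loop with proportional control, e_ss = 1/(1 + K_p·G(0)).
G(0) = 0.42. Require 1/(1 + K_p·0.42) = 0.1, so 1 + 0.42·K_p = 10.
K_p = (10 − 1)/0.42 = 21.4.

K_p = 21.4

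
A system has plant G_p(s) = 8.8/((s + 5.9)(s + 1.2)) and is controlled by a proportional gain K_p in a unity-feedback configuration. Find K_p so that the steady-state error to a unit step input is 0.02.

For a type-0 loop with proportional control, e_ss = 1/(1 + K_p·G_p(0)).
G_p(0) = 1.243. Require 1/(1 + K_p·1.243) = 0.02, so 1 + 1.243·K_p = 50.
K_p = (50 − 1)/1.243 = 39.4.

K_p = 39.4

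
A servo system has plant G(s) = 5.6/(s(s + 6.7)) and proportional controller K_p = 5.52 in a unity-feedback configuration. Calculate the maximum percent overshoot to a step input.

9.33%

From 1 + K_pG(s) = 0: s² + 6.7s + 30.91 = 0 ⇒ ω_n = 5.56, ζ = 0.6025.
%OS = 100·exp(−πζ/√(1−ζ²)) = 100·exp(−π·0.6025/√0.637) = 9.33%.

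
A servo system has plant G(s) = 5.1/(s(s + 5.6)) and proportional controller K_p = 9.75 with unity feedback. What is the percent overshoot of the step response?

From 1 + K_pG(s) = 0: s² + 5.6s + 49.72 = 0 ⇒ ω_n = 7.052, ζ = 0.3971.
%OS = 100·exp(−πζ/√(1−ζ²)) = 100·exp(−π·0.3971/√0.8423) = 25.7%.

25.7%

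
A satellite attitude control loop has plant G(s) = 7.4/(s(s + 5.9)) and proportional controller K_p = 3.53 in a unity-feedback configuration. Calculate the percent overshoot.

10.9%

From 1 + K_pG(s) = 0: s² + 5.9s + 26.12 = 0 ⇒ ω_n = 5.111, ζ = 0.5772.
%OS = 100·exp(−πζ/√(1−ζ²)) = 100·exp(−π·0.5772/√0.6669) = 10.9%.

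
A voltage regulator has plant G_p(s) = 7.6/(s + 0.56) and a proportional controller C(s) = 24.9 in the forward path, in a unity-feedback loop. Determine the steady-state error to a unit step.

0.00295

The loop is type 0. Static position error constant K_pos = C(0)·G_p(0) = 24.9·13.57 = 337.9.
Steady-state error to a unit step: e_ss = 1/(1+K_pos) = 1/338.9 = 0.00295.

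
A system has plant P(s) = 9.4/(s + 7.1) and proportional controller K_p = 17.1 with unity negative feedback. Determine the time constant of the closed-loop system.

τ = 0.00596 s

Closed-loop transfer function: T(s) = K_p·P(s)/(1 + K_p·P(s)) = 160.7/(s + 7.1 + 160.7) = 160.7/(s + 167.8).
Time constant τ = 1/167.8 = 0.00596 s.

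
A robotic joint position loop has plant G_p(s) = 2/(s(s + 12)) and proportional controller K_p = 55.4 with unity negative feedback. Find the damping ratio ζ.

1 + K_p·G_p(s) = 0 gives s² + 12s + 110.8 = 0.
So ω_n² = 110.8 ⇒ ω_n = 10.53 rad/s, and ζ = 12/(2ω_n) = 0.57.

ζ = 0.57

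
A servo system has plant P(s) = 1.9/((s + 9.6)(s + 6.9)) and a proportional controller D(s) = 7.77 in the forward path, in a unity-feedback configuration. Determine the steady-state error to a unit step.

The loop is type 0. Static position error constant K_pos = D(0)·P(0) = 7.77·0.02868 = 0.2229.
Steady-state error to a unit step: e_ss = 1/(1+K_pos) = 1/1.223 = 0.818.

0.818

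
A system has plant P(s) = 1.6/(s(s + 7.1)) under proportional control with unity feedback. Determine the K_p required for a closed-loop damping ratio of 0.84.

Closed-loop characteristic equation: s² + 7.1s + K_p·1.6 = 0.
So ω_n = √(1.6K_p) and 2ζω_n = 7.1, giving ζ = 7.1/(2√(1.6K_p)).
Setting ζ = 0.84: √(1.6K_p) = 7.1/(2·0.84) = 4.226, so K_p = 17.86/1.6 = 11.2.

K_p = 11.2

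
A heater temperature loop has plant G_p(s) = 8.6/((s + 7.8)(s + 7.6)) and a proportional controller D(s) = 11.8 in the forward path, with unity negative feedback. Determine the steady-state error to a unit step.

0.369

The loop is type 0. Static position error constant K_pos = D(0)·G_p(0) = 11.8·0.1451 = 1.712.
Steady-state error to a unit step: e_ss = 1/(1+K_pos) = 1/2.712 = 0.369.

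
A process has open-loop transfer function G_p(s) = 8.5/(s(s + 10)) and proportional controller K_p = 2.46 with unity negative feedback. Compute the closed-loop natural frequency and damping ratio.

1 + K_p·G_p(s) = 0 gives s² + 10s + 20.91 = 0.
Matching s² + 2ζω_n s + ω_n²: ω_n = √20.91 = 4.573 rad/s and 2ζω_n = 10, so ζ = 10/(2·4.573) = 1.09.

ω_n = 4.57 rad/s, ζ = 1.09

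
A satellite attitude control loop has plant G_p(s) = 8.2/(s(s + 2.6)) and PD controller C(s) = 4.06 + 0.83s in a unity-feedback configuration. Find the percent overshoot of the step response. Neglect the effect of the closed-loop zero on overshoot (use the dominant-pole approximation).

1.2%

Forward path: (4.06 + 0.83s)·8.2/(s(s+2.6)). The closed-loop characteristic equation is s² + (2.6 + 8.2·0.83)s + 8.2·4.06 = 0.
That is s² + 9.406s + 33.29 = 0, so ω_n = 5.77 rad/s and ζ = 9.406/(2·5.77) = 0.8151.
%OS = 100·exp(−πζ/√(1−ζ²)) = 1.2%.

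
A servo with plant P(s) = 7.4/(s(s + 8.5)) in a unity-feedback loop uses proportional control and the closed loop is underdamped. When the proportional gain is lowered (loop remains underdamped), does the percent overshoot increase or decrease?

decrease

ζ = 8.5/(2√(7.4K_p)) rises as K_p falls; higher damping means less overshoot.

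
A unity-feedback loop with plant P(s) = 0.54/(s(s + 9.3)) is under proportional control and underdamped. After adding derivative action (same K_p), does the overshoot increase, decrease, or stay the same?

The derivative term adds K·K_d to the s-coefficient of the characteristic equation, raising 2ζω_n while ω_n is unchanged; ζ increases, so overshoot decreases.

decrease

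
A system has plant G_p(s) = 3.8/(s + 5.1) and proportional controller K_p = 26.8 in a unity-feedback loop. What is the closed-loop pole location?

s = -106.9

Closed-loop transfer function: T(s) = K_p·G_p(s)/(1 + K_p·G_p(s)) = 101.8/(s + 5.1 + 101.8) = 101.8/(s + 106.9).
The closed-loop pole is at s = −106.9.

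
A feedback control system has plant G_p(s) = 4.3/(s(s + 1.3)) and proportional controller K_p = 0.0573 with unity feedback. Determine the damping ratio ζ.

With unity feedback the closed-loop characteristic equation is s² + 1.3s + 0.0573·4.3 = s² + 1.3s + 0.2464 = 0.
Matching s² + 2ζω_n s + ω_n²: ω_n = √0.2464 = 0.4964 rad/s and 2ζω_n = 1.3, so ζ = 1.3/(2·0.4964) = 1.31.

ζ = 1.31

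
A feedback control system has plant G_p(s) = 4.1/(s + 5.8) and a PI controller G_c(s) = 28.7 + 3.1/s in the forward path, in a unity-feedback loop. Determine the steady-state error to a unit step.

The open loop G_c(s)G_p(s) has a pole at the origin (type 1), so the static position error constant is infinite and e_ss = 1/(1+∞) = 0.

0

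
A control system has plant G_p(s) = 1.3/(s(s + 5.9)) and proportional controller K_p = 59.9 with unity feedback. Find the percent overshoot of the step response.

The closed-loop denominator s² + 5.9s + 77.87 gives ω_n = √77.87 = 8.824 and ζ = 5.9/(2ω_n) = 0.3343.
%OS = 100·exp(−πζ/√(1−ζ²)) = 100·exp(−π·0.3343/√0.8882) = 32.8%.

32.8%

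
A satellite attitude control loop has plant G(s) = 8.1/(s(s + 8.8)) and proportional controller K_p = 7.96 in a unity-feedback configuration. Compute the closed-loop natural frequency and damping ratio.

ω_n = 8.03 rad/s, ζ = 0.548

With unity feedback the closed-loop characteristic equation is s² + 8.8s + 7.96·8.1 = s² + 8.8s + 64.48 = 0.
Matching s² + 2ζω_n s + ω_n²: ω_n = √64.48 = 8.03 rad/s and 2ζω_n = 8.8, so ζ = 8.8/(2·8.03) = 0.548.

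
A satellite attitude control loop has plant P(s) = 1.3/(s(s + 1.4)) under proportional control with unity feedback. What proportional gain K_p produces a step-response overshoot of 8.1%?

From %OS = 100·exp(−πζ/√(1−ζ²)) = 8.1%, ζ = −ln(0.081)/√(π²+ln²(0.081)) = 0.6247.
Characteristic equation s² + 1.4s + 1.3K_p = 0 gives ζ = 1.4/(2√(1.3K_p)).
Setting ζ = 0.6247: √(1.3K_p) = 1.4/(2·0.6247) = 1.121, so K_p = 1.256/1.3 = 0.966.

K_p = 0.966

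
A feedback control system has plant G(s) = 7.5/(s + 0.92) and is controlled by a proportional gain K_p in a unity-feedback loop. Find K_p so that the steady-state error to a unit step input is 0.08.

K_p = 1.41

Steady-state error for a unit step on this type-0 loop is 1/(1 + K_p·G(0)).
G(0) = 8.152. Require 1/(1 + K_p·8.152) = 0.08, so 1 + 8.152·K_p = 12.5.
K_p = (12.5 − 1)/8.152 = 1.41.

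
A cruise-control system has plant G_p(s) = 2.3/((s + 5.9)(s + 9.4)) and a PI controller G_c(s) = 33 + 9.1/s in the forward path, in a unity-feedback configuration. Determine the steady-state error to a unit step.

The open loop G_c(s)G_p(s) has a pole at the origin (type 1), so the static position error constant is infinite and e_ss = 1/(1+∞) = 0.

0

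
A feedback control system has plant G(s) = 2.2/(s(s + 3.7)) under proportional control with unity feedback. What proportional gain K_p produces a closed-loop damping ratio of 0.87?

K_p = 2.06

Closed-loop characteristic equation: s² + 3.7s + K_p·2.2 = 0.
So ω_n = √(2.2K_p) and 2ζω_n = 3.7, giving ζ = 3.7/(2√(2.2K_p)).
Setting ζ = 0.87: √(2.2K_p) = 3.7/(2·0.87) = 2.126, so K_p = 4.522/2.2 = 2.06.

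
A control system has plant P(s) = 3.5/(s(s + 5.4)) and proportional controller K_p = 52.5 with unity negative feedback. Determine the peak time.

From 1 + K_pP(s) = 0: s² + 5.4s + 183.8 = 0 ⇒ ω_n = 13.56, ζ = 0.1992.
Damped frequency ω_d = ω_n√(1−ζ²) = 13.28 rad/s, so peak time T_p = π/ω_d = 0.236 s.

T_p = 0.236 s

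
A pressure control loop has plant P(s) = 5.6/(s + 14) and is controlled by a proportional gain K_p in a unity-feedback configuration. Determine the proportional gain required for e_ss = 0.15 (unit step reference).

K_p = 14.2

Steady-state error for a unit step on this type-0 loop is 1/(1 + K_p·P(0)).
P(0) = 0.4. Require 1/(1 + K_p·0.4) = 0.15, so 1 + 0.4·K_p = 6.667.
K_p = (6.667 − 1)/0.4 = 14.2.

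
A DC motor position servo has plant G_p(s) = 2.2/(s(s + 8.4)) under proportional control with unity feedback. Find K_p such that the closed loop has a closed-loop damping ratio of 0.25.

K_p = 128

Closed-loop characteristic equation: s² + 8.4s + K_p·2.2 = 0.
So ω_n = √(2.2K_p) and 2ζω_n = 8.4, giving ζ = 8.4/(2√(2.2K_p)).
Setting ζ = 0.25: √(2.2K_p) = 8.4/(2·0.25) = 16.8, so K_p = 282.2/2.2 = 128.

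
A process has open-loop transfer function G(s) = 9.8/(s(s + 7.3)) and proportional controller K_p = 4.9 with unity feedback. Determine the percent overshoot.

14.3%

From 1 + K_pG(s) = 0: s² + 7.3s + 48.02 = 0 ⇒ ω_n = 6.93, ζ = 0.5267.
%OS = 100·exp(−πζ/√(1−ζ²)) = 100·exp(−π·0.5267/√0.7226) = 14.3%.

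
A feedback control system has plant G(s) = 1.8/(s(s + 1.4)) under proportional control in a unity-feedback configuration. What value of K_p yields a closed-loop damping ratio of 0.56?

K_p = 0.868

Closed-loop characteristic equation: s² + 1.4s + K_p·1.8 = 0.
So ω_n = √(1.8K_p) and 2ζω_n = 1.4, giving ζ = 1.4/(2√(1.8K_p)).
Setting ζ = 0.56: √(1.8K_p) = 1.4/(2·0.56) = 1.25, so K_p = 1.562/1.8 = 0.868.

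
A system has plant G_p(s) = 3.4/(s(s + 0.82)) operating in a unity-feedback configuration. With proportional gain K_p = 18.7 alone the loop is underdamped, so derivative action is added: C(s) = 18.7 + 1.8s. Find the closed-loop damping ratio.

Forward path: (18.7 + 1.8s)·3.4/(s(s+0.82)). The closed-loop characteristic equation is s² + (0.82 + 3.4·1.8)s + 3.4·18.7 = 0.
That is s² + 6.94s + 63.58 = 0, so ω_n = 7.974 rad/s and ζ = 6.94/(2·7.974) = 0.4352.

ζ = 0.435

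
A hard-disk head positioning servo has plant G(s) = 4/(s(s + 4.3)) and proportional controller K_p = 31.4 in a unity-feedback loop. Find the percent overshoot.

54.1%

Closed-loop characteristic equation: s² + 4.3s + 125.6 = 0, so ω_n = 11.21 rad/s and ζ = 4.3/(2·11.21) = 0.1918.
%OS = 100·exp(−πζ/√(1−ζ²)) = 100·exp(−π·0.1918/√0.9632) = 54.1%.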